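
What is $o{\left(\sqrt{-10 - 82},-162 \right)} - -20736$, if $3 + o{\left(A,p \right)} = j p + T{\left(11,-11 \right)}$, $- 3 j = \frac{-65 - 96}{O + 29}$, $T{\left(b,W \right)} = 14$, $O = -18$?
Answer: $\frac{219523}{11} \approx 19957.0$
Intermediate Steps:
$j = \frac{161}{33}$ ($j = - \frac{\left(-65 - 96\right) \frac{1}{-18 + 29}}{3} = - \frac{\left(-161\right) \frac{1}{11}}{3} = \left(- \frac{1}{3}\right) \left(- \frac{161}{11}\right) = \frac{161}{33} \approx 4.8788$)
$o{\left(A,p \right)} = 11 + \frac{161 p}{33}$ ($o{\left(A,p \right)} = -3 + \left(\frac{161 p}{33} + 14\right) = -3 + \left(14 + \frac{161 p}{33}\right) = 11 + \frac{161 p}{33}$)
$o{\left(\sqrt{-10 - 82},-162 \right)} - -20736 = \left(11 + \frac{161}{33} \left(-162\right)\right) - -20736 = \left(11 - \frac{8694}{11}\right) + 20736 = - \frac{8573}{11} + 20736 = \frac{219523}{11}$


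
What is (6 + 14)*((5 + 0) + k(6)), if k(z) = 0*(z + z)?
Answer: 100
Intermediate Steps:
k(z) = 0 (k(z) = 0*(2*z) = 0)
(6 + 14)*((5 + 0) + k(6)) = (6 + 14)*((5 + 0) + 0) = 20*(5 + 0) = 20*5 = 100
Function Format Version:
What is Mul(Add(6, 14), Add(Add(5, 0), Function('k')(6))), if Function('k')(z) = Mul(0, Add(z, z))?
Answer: 100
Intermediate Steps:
Function('k')(z) = 0 (Function('k')(z) = Mul(0, Mul(2, z)) = 0)
Mul(Add(6, 14), Add(Add(5, 0), Function('k')(6))) = Mul(Add(6, 14), Add(Add(5, 0), 0)) = Mul(20, Add(5, 0)) = Mul(20, 5) = 100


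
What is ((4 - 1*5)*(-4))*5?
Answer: 20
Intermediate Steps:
((4 - 1*5)*(-4))*5 = ((4 - 5)*(-4))*5 = -1*(-4)*5 = 4*5 = 20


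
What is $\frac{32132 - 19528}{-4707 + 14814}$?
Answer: $\frac{12604}{10107} \approx 1.2471$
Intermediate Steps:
$\frac{32132 - 19528}{-4707 + 14814} = \frac{12604}{10107}$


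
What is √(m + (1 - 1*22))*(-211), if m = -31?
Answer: -422*I*√13 ≈ -1521.5*I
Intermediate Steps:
√(m + (1 - 1*22))*(-211) = √(-31 + (1 - 1*22))*(-211) = √(-31 + (1 - 22))*(-211) = √(-31 - 21)*(-211) = √(-52)*(-211) = (2*I*√13)*(-211) = -422*I*√13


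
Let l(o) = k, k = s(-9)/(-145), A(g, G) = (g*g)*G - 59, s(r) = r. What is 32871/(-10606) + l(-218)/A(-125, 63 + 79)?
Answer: -10574935724391/3412058328170 ≈ -3.0993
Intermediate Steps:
A(g, G) = -59 + G*g² (A(g, G) = g²*G - 59 = G*g² - 59 = -59 + G*g²)
k = 9/145 (k = -9/(-145) = -9*(-1/145) = 9/145 ≈ 0.062069)
l(o) = 9/145
32871/(-10606) + l(-218)/A(-125, 63 + 79) = 32871/(-10606) + 9/(145*(-59 + (63 + 79)*(-125)²)) = 32871*(-1/10606) + 9/(145*(-59 + 142*15625)) = -32871/10606 + 9/(145*(-59 + 2218750)) = -32871/10606 + (9/145)/2218691 = -32871/10606 + (9/145)*(1/2218691) = -32871/10606 + 9/321710195 = -10574935724391/3412058328170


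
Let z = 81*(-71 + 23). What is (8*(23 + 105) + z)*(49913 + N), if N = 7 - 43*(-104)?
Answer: -155778688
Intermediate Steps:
z = -3888 (z = 81*(-48) = -3888)
N = 4479 (N = 7 + 4472 = 4479)
(8*(23 + 105) + z)*(49913 + N) = (8*(23 + 105) - 3888)*(49913 + 4479) = (8*128 - 3888)*54392 = (1024 - 3888)*54392 = -2864*54392 = -155778688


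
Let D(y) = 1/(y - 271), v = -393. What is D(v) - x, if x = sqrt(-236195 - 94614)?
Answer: -1/664 - I*sqrt(330809) ≈ -0.001506 - 575.16*I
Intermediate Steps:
D(y) = 1/(-271 + y)
x = I*sqrt(330809) (x = sqrt(-330809) = I*sqrt(330809) ≈ 575.16*I)
D(v) - x = 1/(-271 - 393) - I*sqrt(330809) = 1/(-664) - I*sqrt(330809) = -1/664 - I*sqrt(330809)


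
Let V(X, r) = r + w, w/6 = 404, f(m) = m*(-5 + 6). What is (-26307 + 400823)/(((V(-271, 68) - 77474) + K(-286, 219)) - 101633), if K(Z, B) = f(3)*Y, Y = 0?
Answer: -374516/176615 ≈ -2.1205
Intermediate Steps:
f(m) = m (f(m) = m*1 = m)
w = 2424 (w = 6*404 = 2424)
V(X, r) = 2424 + r (V(X, r) = r + 2424 = 2424 + r)
K(Z, B) = 0 (K(Z, B) = 3*0 = 0)
(-26307 + 400823)/(((V(-271, 68) - 77474) + K(-286, 219)) - 101633) = (-26307 + 400823)/((((2424 + 68) - 77474) + 0) - 101633) = 374516/(((2492 - 77474) + 0) - 101633) = 374516/((-74982 + 0) - 101633) = 374516/(-74982 - 101633) = 374516/(-176615) = 374516*(-1/176615) = -374516/176615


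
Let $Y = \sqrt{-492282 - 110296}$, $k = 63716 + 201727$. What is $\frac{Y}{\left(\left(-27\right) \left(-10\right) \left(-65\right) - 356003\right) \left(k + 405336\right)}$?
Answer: $- \frac{i \sqrt{602578}}{250571507787} \approx - 3.098 \cdot 10^{-9} i$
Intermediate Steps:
$k = 265443$
$Y = i \sqrt{602578}$ ($Y = \sqrt{-602578} = i \sqrt{602578} \approx 776.26 i$)
$\frac{Y}{\left(\left(-27\right) \left(-10\right) \left(-65\right) - 356003\right) \left(k + 405336\right)} = \frac{i \sqrt{602578}}{\left(\left(-27\right) \left(-10\right) \left(-65\right) - 356003\right) \left(265443 + 405336\right)} = \frac{i \sqrt{602578}}{\left(270 \left(-65\right) - 356003\right) 670779} = \frac{i \sqrt{602578}}{\left(-17550 - 356003\right) 670779} = \frac{i \sqrt{602578}}{\left(-373553\right) 670779} = \frac{i \sqrt{602578}}{-250571507787} = i \sqrt{602578} \left(- \frac{1}{250571507787}\right) = - \frac{i \sqrt{602578}}{250571507787}$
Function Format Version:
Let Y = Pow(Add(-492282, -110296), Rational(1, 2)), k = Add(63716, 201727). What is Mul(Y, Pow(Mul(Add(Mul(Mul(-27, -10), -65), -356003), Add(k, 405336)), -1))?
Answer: Mul(Rational(-1, 250571507787), I, Pow(602578, Rational(1, 2))) ≈ Mul(-3.0980e-9, I)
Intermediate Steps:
k = 265443
Y = Mul(I, Pow(602578, Rational(1, 2))) (Y = Pow(-602578, Rational(1, 2)) = Mul(I, Pow(602578, Rational(1, 2))) ≈ Mul(776.26, I))
Mul(Y, Pow(Mul(Add(Mul(Mul(-27, -10), -65), -356003), Add(k, 405336)), -1)) = Mul(Mul(I, Pow(602578, Rational(1, 2))), Pow(Mul(Add(Mul(Mul(-27, -10), -65), -356003), Add(265443, 405336)), -1)) = Mul(Mul(I, Pow(602578, Rational(1, 2))), Pow(Mul(Add(Mul(270, -65), -356003), 670779), -1)) = Mul(Mul(I, Pow(602578, Rational(1, 2))), Pow(Mul(Add(-17550, -356003), 670779), -1)) = Mul(Mul(I, Pow(602578, Rational(1, 2))), Pow(Mul(-373553, 670779), -1)) = Mul(Mul(I, Pow(602578, Rational(1, 2))), Pow(-250571507787, -1)) = Mul(Mul(I, Pow(602578, Rational(1, 2))), Rational(-1, 250571507787)) = Mul(Rational(-1, 250571507787), I, Pow(602578, Rational(1, 2)))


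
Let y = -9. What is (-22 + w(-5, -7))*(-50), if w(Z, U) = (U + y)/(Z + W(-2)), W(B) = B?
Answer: 6900/7 ≈ 985.71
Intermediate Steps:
w(Z, U) = (-9 + U)/(-2 + Z) (w(Z, U) = (U - 9)/(Z - 2) = (-9 + U)/(-2 + Z))
(-22 + w(-5, -7))*(-50) = (-22 + (-9 - 7)/(-2 - 5))*(-50) = (-22 - 16/(-7))*(-50) = (-22 - 1/7*(-16))*(-50) = (-22 + 16/7)*(-50) = -138/7*(-50) = 6900/7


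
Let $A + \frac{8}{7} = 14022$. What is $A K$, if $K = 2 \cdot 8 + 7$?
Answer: $\frac{2257358}{7} \approx 3.2248 \cdot 10^{5}$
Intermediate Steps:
$A = \frac{98146}{7}$ ($A = - \frac{8}{7} + 14022 = \frac{98146}{7} \approx 14021.0$)
$K = 23$ ($K = 16 + 7 = 23$)
$A K = \frac{98146}{7} \cdot 23 = \frac{2257358}{7}$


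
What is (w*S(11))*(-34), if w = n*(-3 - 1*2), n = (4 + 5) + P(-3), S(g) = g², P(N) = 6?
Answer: 308550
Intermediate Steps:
n = 15 (n = (4 + 5) + 6 = 9 + 6 = 15)
w = -75 (w = 15*(-3 - 1*2) = 15*(-3 - 2) = 15*(-5) = -75)
(w*S(11))*(-34) = -75*11²*(-34) = -75*121*(-34) = -9075*(-34) = 308550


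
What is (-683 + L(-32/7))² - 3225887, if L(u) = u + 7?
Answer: -135372767/49 ≈ -2.7627e+6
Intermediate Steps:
L(u) = 7 + u
(-683 + L(-32/7))² - 3225887 = (-683 + (7 - 32/7))² - 3225887 = (-683 + 17/7)² - 3225887 = (-4764/7)² - 3225887 = 22695696/49 - 3225887 = -135372767/49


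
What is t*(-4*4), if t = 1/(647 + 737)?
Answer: -2/173 ≈ -0.011561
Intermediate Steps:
t = 1/1384 ≈ 0.00072254
t*(-4*4) = (-4*4)/1384 = (1/1384)*(-16) = -2/173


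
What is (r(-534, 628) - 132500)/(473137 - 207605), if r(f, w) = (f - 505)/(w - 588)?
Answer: -5301039/10621280 ≈ -0.49910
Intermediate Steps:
r(f, w) = (-505 + f)/(-588 + w)
(r(-534, 628) - 132500)/(473137 - 207605) = ((-505 - 534)/(-588 + 628) - 132500)/(473137 - 207605) = (-1039/40 - 132500)/265532 = ((1/40)*(-1039) - 132500)*(1/265532) = (-1039/40 - 132500)*(1/265532) = -5301039/40*1/265532 = -5301039/10621280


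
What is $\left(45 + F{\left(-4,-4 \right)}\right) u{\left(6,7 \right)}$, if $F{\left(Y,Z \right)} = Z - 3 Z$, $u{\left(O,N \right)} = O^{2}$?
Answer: $1908$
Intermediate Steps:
$F{\left(Y,Z \right)} = - 2 Z$
$\left(45 + F{\left(-4,-4 \right)}\right) u{\left(6,7 \right)} = \left(45 - -8\right) 6^{2} = \left(45 + 8\right) 36 = 53 \cdot 36 = 1908$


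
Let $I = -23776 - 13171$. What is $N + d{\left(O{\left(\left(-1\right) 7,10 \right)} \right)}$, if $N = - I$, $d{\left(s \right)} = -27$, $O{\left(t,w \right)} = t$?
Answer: $36920$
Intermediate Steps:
$I = -36947$ ($I = -23776 - 13171 = -36947$)
$N = 36947$ ($N = \left(-1\right) \left(-36947\right) = 36947$)
$N + d{\left(O{\left(\left(-1\right) 7,10 \right)} \right)} = 36947 - 27 = 36920$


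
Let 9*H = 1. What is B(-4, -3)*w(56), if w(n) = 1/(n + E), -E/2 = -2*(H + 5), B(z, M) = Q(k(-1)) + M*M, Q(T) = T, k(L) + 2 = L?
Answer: 27/344 ≈ 0.078488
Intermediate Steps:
H = ⅑ (H = (⅑)*1 = ⅑ ≈ 0.11111)
k(L) = -2 + L
B(z, M) = -3 + M² (B(z, M) = (-2 - 1) + M*M = -3 + M²)
E = 184/9 (E = -(-4)*(⅑ + 5) = -(-4)*46/9 = -2*(-92/9) = 184/9 ≈ 20.444)
w(n) = 1/(184/9 + n) (w(n) = 1/(n + 184/9) = 1/(184/9 + n))
B(-4, -3)*w(56) = (-3 + (-3)²)*(9/(184 + 9*56)) = (-3 + 9)*(9/(184 + 504)) = 6*(9/688) = 27/344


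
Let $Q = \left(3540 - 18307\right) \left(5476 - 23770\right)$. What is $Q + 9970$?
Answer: $270157468$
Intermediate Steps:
$Q = 270147498$ ($Q = \left(-14767\right) \left(-18294\right) = 270147498$)
$Q + 9970 = 270147498 + 9970 = 270157468$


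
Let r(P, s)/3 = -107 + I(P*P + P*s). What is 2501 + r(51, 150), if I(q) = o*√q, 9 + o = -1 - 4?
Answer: 2180 - 126*√1139 ≈ -2072.4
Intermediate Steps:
o = -14 (o = -9 + (-1 - 4) = -9 - 5 = -14)
I(q) = -14*√q
r(P, s) = -321 - 42*√(P² + P*s) (r(P, s) = 3*(-107 - 14*√(P*P + P*s)) = 3*(-107 - 14*√(P² + P*s)) = -321 - 42*√(P² + P*s))
2501 + r(51, 150) = 2501 + (-321 - 42*√51*√(51 + 150)) = 2501 + (-321 - 42*3*√1139) = 2501 + (-321 - 126*√1139) = 2180 - 126*√1139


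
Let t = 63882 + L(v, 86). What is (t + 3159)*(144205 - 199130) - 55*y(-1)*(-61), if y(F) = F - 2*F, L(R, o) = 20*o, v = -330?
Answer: -3776694570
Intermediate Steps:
t = 65602 (t = 63882 + 20*86 = 63882 + 1720 = 65602)
y(F) = -F (y(F) = F - 2*F = -F)
(t + 3159)*(144205 - 199130) - 55*y(-1)*(-61) = (65602 + 3159)*(144205 - 199130) - (-55)*(-1)*(-61) = 68761*(-54925) - 55*1*(-61) = -3776697925 - 55*(-61) = -3776697925 + 3355 = -3776694570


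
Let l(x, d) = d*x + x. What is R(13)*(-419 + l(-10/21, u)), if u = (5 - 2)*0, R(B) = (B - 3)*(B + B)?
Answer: -2290340/21 ≈ -1.0906e+5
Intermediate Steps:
R(B) = 2*B*(-3 + B) (R(B) = (-3 + B)*(2*B) = 2*B*(-3 + B))
u = 0 (u = 3*0 = 0)
l(x, d) = x + d*x
R(13)*(-419 + l(-10/21, u)) = (2*13*(-3 + 13))*(-419 + (-10/21)*(1 + 0)) = (2*13*10)*(-419 - 10*1/21*1) = 260*(-419 - 10/21*1) = 260*(-419 - 10/21) = 260*(-8809/21) = -2290340/21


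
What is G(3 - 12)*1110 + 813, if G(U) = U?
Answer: -9177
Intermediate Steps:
G(3 - 12)*1110 + 813 = (3 - 12)*1110 + 813 = -9*1110 + 813 = -9990 + 813 = -9177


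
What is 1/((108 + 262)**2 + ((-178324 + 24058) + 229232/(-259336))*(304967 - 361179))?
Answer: 32417/281113318493412 ≈ 1.1532e-10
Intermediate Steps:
1/((108 + 262)**2 + ((-178324 + 24058) + 229232/(-259336))*(304967 - 361179)) = 1/(370**2 + (-154266 + 229232*(-1/259336))*(-56212)) = 1/(136900 + (-154266 - 28654/32417)*(-56212)) = 1/(136900 - 5000869576/32417*(-56212)) = 1/(136900 + 281108880606112/32417) = 1/(281113318493412/32417) = 32417/281113318493412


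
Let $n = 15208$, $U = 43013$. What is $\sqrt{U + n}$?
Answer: $3 \sqrt{6469} \approx 241.29$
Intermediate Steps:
$\sqrt{U + n} = \sqrt{43013 + 15208} = \sqrt{58221} = 3 \sqrt{6469}$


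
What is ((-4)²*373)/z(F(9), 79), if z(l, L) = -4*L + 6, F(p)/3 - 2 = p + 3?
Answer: -2984/155 ≈ -19.252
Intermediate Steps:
F(p) = 15 + 3*p (F(p) = 6 + 3*(p + 3) = 6 + 3*(3 + p) = 6 + (9 + 3*p) = 15 + 3*p)
z(l, L) = 6 - 4*L
((-4)²*373)/z(F(9), 79) = ((-4)²*373)/(6 - 4*79) = (16*373)/(6 - 316) = 5968/(-310) = 5968*(-1/310) = -2984/155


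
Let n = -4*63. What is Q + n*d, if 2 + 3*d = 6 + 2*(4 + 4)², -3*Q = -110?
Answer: -33154/3 ≈ -11051.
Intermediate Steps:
n = -252
Q = 110/3 (Q = -⅓*(-110) = 110/3 ≈ 36.667)
d = 44 (d = -⅔ + (6 + 2*(4 + 4)²)/3 = -⅔ + (6 + 2*8²)/3 = -⅔ + (6 + 2*64)/3 = -⅔ + (6 + 128)/3 = -⅔ + (⅓)*134 = -⅔ + 134/3 = 44)
Q + n*d = 110/3 - 252*44 = 110/3 - 11088 = -33154/3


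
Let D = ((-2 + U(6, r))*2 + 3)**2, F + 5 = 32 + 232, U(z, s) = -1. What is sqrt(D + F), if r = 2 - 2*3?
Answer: 2*sqrt(67) ≈ 16.371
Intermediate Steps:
r = -4 (r = 2 - 6 = -4)
F = 259 (F = -5 + (32 + 232) = -5 + 264 = 259)
D = 9 (D = ((-2 - 1)*2 + 3)**2 = (-3*2 + 3)**2 = (-6 + 3)**2 = (-3)**2 = 9)
sqrt(D + F) = sqrt(9 + 259) = sqrt(268) = 2*sqrt(67)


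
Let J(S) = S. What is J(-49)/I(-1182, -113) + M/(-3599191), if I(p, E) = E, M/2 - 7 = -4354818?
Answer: 1160547645/406708583 ≈ 2.8535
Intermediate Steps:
M = -8709622 (M = 14 + 2*(-4354818) = 14 - 8709636 = -8709622)
J(-49)/I(-1182, -113) + M/(-3599191) = -49/(-113) - 8709622/(-3599191) = -49*(-1/113) - 8709622*(-1/3599191) = 49/113 + 8709622/3599191 = 1160547645/406708583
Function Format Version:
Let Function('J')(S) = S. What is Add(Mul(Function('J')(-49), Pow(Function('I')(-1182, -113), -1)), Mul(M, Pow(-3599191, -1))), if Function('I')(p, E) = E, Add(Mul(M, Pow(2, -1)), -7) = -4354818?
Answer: Rational(1160547645, 406708583) ≈ 2.8535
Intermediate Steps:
M = -8709622 (M = Add(14, Mul(2, -4354818)) = Add(14, -8709636) = -8709622)
Add(Mul(Function('J')(-49), Pow(Function('I')(-1182, -113), -1)), Mul(M, Pow(-3599191, -1))) = Add(Mul(-49, Pow(-113, -1)), Mul(-8709622, Pow(-3599191, -1))) = Add(Mul(-49, Rational(-1, 113)), Mul(-8709622, Rational(-1, 3599191))) = Add(Rational(49, 113), Rational(8709622, 3599191)) = Rational(1160547645, 406708583)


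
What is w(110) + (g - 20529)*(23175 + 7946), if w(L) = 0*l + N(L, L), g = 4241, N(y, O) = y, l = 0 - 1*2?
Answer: -506898738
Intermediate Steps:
l = -2 (l = 0 - 2 = -2)
w(L) = L (w(L) = 0*(-2) + L = 0 + L = L)
w(110) + (g - 20529)*(23175 + 7946) = 110 + (4241 - 20529)*(23175 + 7946) = 110 - 16288*31121 = 110 - 506898848 = -506898738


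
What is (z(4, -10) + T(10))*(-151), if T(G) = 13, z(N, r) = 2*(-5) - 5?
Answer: 302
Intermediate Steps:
z(N, r) = -15 (z(N, r) = -10 - 5 = -15)
(z(4, -10) + T(10))*(-151) = (-15 + 13)*(-151) = -2*(-151) = 302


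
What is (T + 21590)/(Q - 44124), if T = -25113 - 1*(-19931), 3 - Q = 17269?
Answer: -1172/4385 ≈ -0.26727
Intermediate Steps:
Q = -17266 (Q = 3 - 1*17269 = 3 - 17269 = -17266)
T = -5182 (T = -25113 + 19931 = -5182)
(T + 21590)/(Q - 44124) = (-5182 + 21590)/(-17266 - 44124) = 16408/(-61390) = 16408*(-1/61390) = -1172/4385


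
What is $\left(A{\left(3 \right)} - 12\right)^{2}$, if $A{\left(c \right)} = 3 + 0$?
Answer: $81$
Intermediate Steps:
$A{\left(c \right)} = 3$
$\left(A{\left(3 \right)} - 12\right)^{2} = \left(3 - 12\right)^{2} = \left(-9\right)^{2} = 81$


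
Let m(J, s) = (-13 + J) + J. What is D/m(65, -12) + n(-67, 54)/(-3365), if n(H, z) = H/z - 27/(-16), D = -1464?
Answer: -236467789/18897840 ≈ -12.513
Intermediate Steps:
n(H, z) = 27/16 + H/z (n(H, z) = H/z - 27*(-1/16) = H/z + 27/16 = 27/16 + H/z)
m(J, s) = -13 + 2*J
D/m(65, -12) + n(-67, 54)/(-3365) = -1464/(-13 + 2*65) + (27/16 - 67/54)/(-3365) = -1464/(-13 + 130) + (27/16 - 67*1/54)*(-1/3365) = -1464/117 + (27/16 - 67/54)*(-1/3365) = -1464*1/117 + (193/432)*(-1/3365) = -488/39 - 193/1453680 = -236467789/18897840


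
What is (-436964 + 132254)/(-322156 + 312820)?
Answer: 50785/1556 ≈ 32.638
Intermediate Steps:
(-436964 + 132254)/(-322156 + 312820) = -304710/(-9336) = -304710*(-1/9336) = 50785/1556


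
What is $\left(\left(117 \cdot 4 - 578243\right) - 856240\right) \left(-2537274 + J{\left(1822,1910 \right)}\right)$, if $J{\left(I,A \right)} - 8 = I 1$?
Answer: $3635864727660$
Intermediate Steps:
$J{\left(I,A \right)} = 8 + I$ ($J{\left(I,A \right)} = 8 + I 1 = 8 + I$)
$\left(\left(117 \cdot 4 - 578243\right) - 856240\right) \left(-2537274 + J{\left(1822,1910 \right)}\right) = \left(\left(117 \cdot 4 - 578243\right) - 856240\right) \left(-2537274 + \left(8 + 1822\right)\right) = \left(\left(468 - 578243\right) - 856240\right) \left(-2537274 + 1830\right) = \left(-577775 - 856240\right) \left(-2535444\right) = \left(-1434015\right) \left(-2535444\right) = 3635864727660$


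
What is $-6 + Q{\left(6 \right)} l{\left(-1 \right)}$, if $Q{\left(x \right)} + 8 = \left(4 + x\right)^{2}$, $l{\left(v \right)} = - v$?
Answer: $86$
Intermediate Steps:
$Q{\left(x \right)} = -8 + \left(4 + x\right)^{2}$
$-6 + Q{\left(6 \right)} l{\left(-1 \right)} = -6 + \left(-8 + \left(4 + 6\right)^{2}\right) \left(\left(-1\right) \left(-1\right)\right) = -6 + \left(-8 + 10^{2}\right) 1 = -6 + \left(-8 + 100\right) 1 = -6 + 92 \cdot 1 = -6 + 92 = 86$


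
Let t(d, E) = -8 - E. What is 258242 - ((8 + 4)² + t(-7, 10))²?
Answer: 242366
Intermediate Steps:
258242 - ((8 + 4)² + t(-7, 10))² = 258242 - ((8 + 4)² + (-8 - 1*10))² = 258242 - (12² + (-8 - 10))² = 258242 - (144 - 18)² = 258242 - 1*126² = 258242 - 1*15876 = 258242 - 15876 = 242366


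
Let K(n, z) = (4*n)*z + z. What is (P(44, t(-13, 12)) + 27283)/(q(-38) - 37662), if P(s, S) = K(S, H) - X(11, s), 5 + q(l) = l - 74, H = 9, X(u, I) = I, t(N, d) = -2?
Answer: -27176/37779 ≈ -0.71934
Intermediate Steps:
K(n, z) = z + 4*n*z (K(n, z) = 4*n*z + z = z + 4*n*z)
q(l) = -79 + l (q(l) = -5 + (l - 74) = -5 + (-74 + l) = -79 + l)
P(s, S) = 9 - s + 36*S (P(s, S) = 9*(1 + 4*S) - s = (9 + 36*S) - s = 9 - s + 36*S)
(P(44, t(-13, 12)) + 27283)/(q(-38) - 37662) = ((9 - 1*44 + 36*(-2)) + 27283)/((-79 - 38) - 37662) = ((9 - 44 - 72) + 27283)/(-117 - 37662) = (-107 + 27283)/(-37779) = 27176*(-1/37779) = -27176/37779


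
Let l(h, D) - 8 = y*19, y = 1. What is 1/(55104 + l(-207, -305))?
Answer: 1/55131 ≈ 1.8139e-5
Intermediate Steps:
l(h, D) = 27 (l(h, D) = 8 + 1*19 = 8 + 19 = 27)
1/(55104 + l(-207, -305)) = 1/(55104 + 27) = 1/55131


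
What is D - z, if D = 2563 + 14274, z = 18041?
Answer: -1204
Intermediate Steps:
D = 16837
D - z = 16837 - 1*18041 = 16837 - 18041 = -1204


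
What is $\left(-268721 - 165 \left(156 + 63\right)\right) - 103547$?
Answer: $-408403$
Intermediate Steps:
$\left(-268721 - 165 \left(156 + 63\right)\right) - 103547 = \left(-268721 - 36135\right) - 103547 = -304856 - 103547 = -408403$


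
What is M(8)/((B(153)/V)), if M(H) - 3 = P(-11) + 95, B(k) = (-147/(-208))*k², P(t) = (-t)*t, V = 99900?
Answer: -17700800/127449 ≈ -138.89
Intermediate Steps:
P(t) = -t²
B(k) = 147*k²/208 (B(k) = (-147*(-1/208))*k² = 147*k²/208)
M(H) = -23 (M(H) = 3 + (-1*(-11)² + 95) = 3 + (-1*121 + 95) = 3 + (-121 + 95) = 3 - 26 = -23)
M(8)/((B(153)/V)) = -23/(((147/208)*153²)/99900) = -23/(((147/208)*23409)*(1/99900)) = -23/((3441123/208)*(1/99900)) = -23/127449/769600 = -23*769600/127449 = -17700800/127449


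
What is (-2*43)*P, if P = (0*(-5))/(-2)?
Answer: 0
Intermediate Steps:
P = 0 (P = 0*(-½) = 0)
(-2*43)*P = -2*43*0 = -86*0 = 0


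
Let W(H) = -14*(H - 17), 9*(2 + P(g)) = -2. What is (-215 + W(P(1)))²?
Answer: 237169/81 ≈ 2928.0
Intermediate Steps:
P(g) = -20/9 (P(g) = -2 + (⅑)*(-2) = -2 - 2/9 = -20/9)
W(H) = 238 - 14*H (W(H) = -14*(-17 + H) = 238 - 14*H)
(-215 + W(P(1)))² = (-215 + (238 - 14*(-20/9)))² = (-215 + (238 + 280/9))² = (-215 + 2422/9)² = (487/9)² = 237169/81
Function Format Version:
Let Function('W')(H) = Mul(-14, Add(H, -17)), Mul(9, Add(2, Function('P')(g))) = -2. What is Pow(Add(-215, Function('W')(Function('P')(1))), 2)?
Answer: Rational(237169, 81) ≈ 2928.0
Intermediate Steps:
Function('P')(g) = Rational(-20, 9) (Function('P')(g) = Add(-2, Mul(Rational(1, 9), -2)) = Add(-2, Rational(-2, 9)) = Rational(-20, 9))
Function('W')(H) = Add(238, Mul(-14, H)) (Function('W')(H) = Mul(-14, Add(-17, H)) = Add(238, Mul(-14, H)))
Pow(Add(-215, Function('W')(Function('P')(1))), 2) = Pow(Add(-215, Add(238, Mul(-14, Rational(-20, 9)))), 2) = Pow(Add(-215, Add(238, Rational(280, 9))), 2) = Pow(Add(-215, Rational(2422, 9)), 2) = Pow(Rational(487, 9), 2) = Rational(237169, 81)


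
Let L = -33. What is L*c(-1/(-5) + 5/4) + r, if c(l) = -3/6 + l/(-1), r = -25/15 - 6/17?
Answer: 63577/1020 ≈ 62.330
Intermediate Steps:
r = -103/51 (r = -25*1/15 - 6*1/17 = -5/3 - 6/17 = -103/51 ≈ -2.0196)
c(l) = -1/2 - l (c(l) = -3*1/6 + l*(-1) = -1/2 - l)
L*c(-1/(-5) + 5/4) + r = -33*(-1/2 - (-1/(-5) + 5/4)) - 103/51 = -33*(-1/2 - (-1*(-1/5) + 5*(1/4))) - 103/51 = -33*(-1/2 - (1/5 + 5/4)) - 103/51 = -33*(-1/2 - 1*29/20) - 103/51 = -33*(-1/2 - 29/20) - 103/51 = -33*(-39/20) - 103/51 = 1287/20 - 103/51 = 63577/1020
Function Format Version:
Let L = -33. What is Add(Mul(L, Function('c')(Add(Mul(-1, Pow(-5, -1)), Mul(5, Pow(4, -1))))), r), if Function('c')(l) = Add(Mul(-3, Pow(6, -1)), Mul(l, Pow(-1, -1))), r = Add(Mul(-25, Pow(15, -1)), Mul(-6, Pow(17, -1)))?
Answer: Rational(63577, 1020) ≈ 62.330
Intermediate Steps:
r = Rational(-103, 51) (r = Add(Mul(-25, Rational(1, 15)), Mul(-6, Rational(1, 17))) = Add(Rational(-5, 3), Rational(-6, 17)) = Rational(-103, 51) ≈ -2.0196)
Function('c')(l) = Add(Rational(-1, 2), Mul(-1, l)) (Function('c')(l) = Add(Mul(-3, Rational(1, 6)), Mul(l, -1)) = Add(Rational(-1, 2), Mul(-1, l)))
Add(Mul(L, Function('c')(Add(Mul(-1, Pow(-5, -1)), Mul(5, Pow(4, -1))))), r) = Add(Mul(-33, Add(Rational(-1, 2), Mul(-1, Add(Mul(-1, Pow(-5, -1)), Mul(5, Pow(4, -1)))))), Rational(-103, 51)) = Add(Mul(-33, Add(Rational(-1, 2), Mul(-1, Add(Mul(-1, Rational(-1, 5)), Mul(5, Rational(1, 4)))))), Rational(-103, 51)) = Add(Mul(-33, Add(Rational(-1, 2), Mul(-1, Add(Rational(1, 5), Rational(5, 4))))), Rational(-103, 51)) = Add(Mul(-33, Add(Rational(-1, 2), Mul(-1, Rational(29, 20)))), Rational(-103, 51)) = Add(Mul(-33, Add(Rational(-1, 2), Rational(-29, 20))), Rational(-103, 51)) = Add(Mul(-33, Rational(-39, 20)), Rational(-103, 51)) = Add(Rational(1287, 20), Rational(-103, 51)) = Rational(63577, 1020)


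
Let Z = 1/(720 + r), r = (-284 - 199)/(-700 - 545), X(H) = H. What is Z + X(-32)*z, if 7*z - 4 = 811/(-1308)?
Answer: -10572702713/684321729 ≈ -15.450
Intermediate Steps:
z = 4421/9156 (z = 4/7 + (811/(-1308))/7 = 4/7 + (811*(-1/1308))/7 = 4/7 + (⅐)*(-811/1308) = 4/7 - 811/9156 = 4421/9156 ≈ 0.48285)
r = 161/415 (r = -483/(-1245) = -483*(-1/1245) = 161/415 ≈ 0.38795)
Z = 415/298961 (Z = 1/(720 + 161/415) = 1/(298961/415) = 415/298961 ≈ 0.0013881)
Z + X(-32)*z = 415/298961 - 32*4421/9156 = 415/298961 - 35368/2289 = -10572702713/684321729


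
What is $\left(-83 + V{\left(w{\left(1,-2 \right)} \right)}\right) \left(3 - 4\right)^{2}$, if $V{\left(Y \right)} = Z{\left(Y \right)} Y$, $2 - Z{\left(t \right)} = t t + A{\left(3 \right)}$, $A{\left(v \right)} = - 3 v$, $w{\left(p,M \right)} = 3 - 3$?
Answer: $-83$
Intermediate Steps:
$w{\left(p,M \right)} = 0$ ($w{\left(p,M \right)} = 3 - 3 = 0$)
$Z{\left(t \right)} = 11 - t^{2}$ ($Z{\left(t \right)} = 2 - \left(t t - 9\right) = 2 - \left(t^{2} - 9\right) = 2 - \left(-9 + t^{2}\right) = 11 - t^{2}$)
$V{\left(Y \right)} = Y \left(11 - Y^{2}\right)$ ($V{\left(Y \right)} = \left(11 - Y^{2}\right) Y = Y \left(11 - Y^{2}\right)$)
$\left(-83 + V{\left(w{\left(1,-2 \right)} \right)}\right) \left(3 - 4\right)^{2} = \left(-83 + 0 \left(11 - 0^{2}\right)\right) \left(3 - 4\right)^{2} = \left(-83 + 0 \left(11 - 0\right)\right) \left(-1\right)^{2} = \left(-83 + 0 \left(11 + 0\right)\right) 1 = \left(-83 + 0 \cdot 11\right) 1 = \left(-83 + 0\right) 1 = \left(-83\right) 1 = -83$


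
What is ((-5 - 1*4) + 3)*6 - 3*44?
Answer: -168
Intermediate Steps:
((-5 - 1*4) + 3)*6 - 3*44 = ((-5 - 4) + 3)*6 - 132 = (-9 + 3)*6 - 132 = -6*6 - 132 = -36 - 132 = -168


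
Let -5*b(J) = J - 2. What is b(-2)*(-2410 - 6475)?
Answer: -7108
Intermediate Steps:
b(J) = 2/5 - J/5 (b(J) = -(J - 2)/5 = -(-2 + J)/5 = 2/5 - J/5)
b(-2)*(-2410 - 6475) = (2/5 - 1/5*(-2))*(-2410 - 6475) = (2/5 + 2/5)*(-8885) = (4/5)*(-8885) = -7108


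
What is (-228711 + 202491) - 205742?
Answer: -231962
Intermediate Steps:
(-228711 + 202491) - 205742 = -26220 - 205742 = -231962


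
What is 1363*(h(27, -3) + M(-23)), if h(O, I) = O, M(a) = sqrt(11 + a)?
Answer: 36801 + 2726*I*sqrt(3) ≈ 36801.0 + 4721.6*I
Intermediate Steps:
1363*(h(27, -3) + M(-23)) = 1363*(27 + sqrt(11 - 23)) = 1363*(27 + sqrt(-12)) = 1363*(27 + 2*I*sqrt(3)) = 36801 + 2726*I*sqrt(3)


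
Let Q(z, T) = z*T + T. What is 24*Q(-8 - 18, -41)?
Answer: 24600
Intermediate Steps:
Q(z, T) = T + T*z (Q(z, T) = T*z + T = T + T*z)
24*Q(-8 - 18, -41) = 24*(-41*(1 + (-8 - 18))) = 24*(-41*(1 - 26)) = 24*(-41*(-25)) = 24*1025 = 24600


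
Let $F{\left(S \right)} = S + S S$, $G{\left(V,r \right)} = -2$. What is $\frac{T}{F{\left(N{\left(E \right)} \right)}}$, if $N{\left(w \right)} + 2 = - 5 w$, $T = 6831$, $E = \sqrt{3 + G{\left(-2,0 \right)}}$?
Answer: $\frac{2277}{14} \approx 162.64$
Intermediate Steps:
$E = 1$ ($E = \sqrt{3 - 2} = \sqrt{1} = 1$)
$N{\left(w \right)} = -2 - 5 w$
$F{\left(S \right)} = S + S^{2}$
$\frac{T}{F{\left(N{\left(E \right)} \right)}} = \frac{6831}{\left(-2 - 5\right) \left(1 - 7\right)} = \frac{6831}{\left(-7\right) \left(1 - 7\right)} = \frac{6831}{\left(-7\right) \left(-6\right)} = \frac{6831}{42} = 6831 \cdot \frac{1}{42} = \frac{2277}{14}$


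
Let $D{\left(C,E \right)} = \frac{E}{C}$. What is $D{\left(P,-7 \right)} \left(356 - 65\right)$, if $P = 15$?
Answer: $- \frac{679}{5} \approx -135.8$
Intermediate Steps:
$D{\left(P,-7 \right)} \left(356 - 65\right) = - \frac{7}{15} \left(356 - 65\right) = \left(-7\right) \frac{1}{15} \cdot 291 = \left(- \frac{7}{15}\right) 291 = - \frac{679}{5}$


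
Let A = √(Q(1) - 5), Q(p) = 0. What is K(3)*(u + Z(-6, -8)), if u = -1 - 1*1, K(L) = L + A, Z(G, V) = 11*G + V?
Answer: -228 - 76*I*√5 ≈ -228.0 - 169.94*I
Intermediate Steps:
Z(G, V) = V + 11*G
A = I*√5 (A = √(0 - 5) = √(-5) = I*√5 ≈ 2.2361*I)
K(L) = L + I*√5
u = -2 (u = -1 - 1 = -2)
K(3)*(u + Z(-6, -8)) = (3 + I*√5)*(-2 + (-8 + 11*(-6))) = (3 + I*√5)*(-2 + (-8 - 66)) = (3 + I*√5)*(-2 - 74) = (3 + I*√5)*(-76) = -228 - 76*I*√5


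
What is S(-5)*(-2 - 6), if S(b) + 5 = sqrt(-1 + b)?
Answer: 40 - 8*I*sqrt(6) ≈ 40.0 - 19.596*I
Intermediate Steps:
S(b) = -5 + sqrt(-1 + b)
S(-5)*(-2 - 6) = (-5 + sqrt(-1 - 5))*(-2 - 6) = (-5 + sqrt(-6))*(-8) = (-5 + I*sqrt(6))*(-8) = 40 - 8*I*sqrt(6)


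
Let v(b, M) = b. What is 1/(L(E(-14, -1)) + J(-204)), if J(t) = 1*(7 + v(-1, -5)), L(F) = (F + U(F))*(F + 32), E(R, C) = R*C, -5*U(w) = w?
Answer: 5/2606 ≈ 0.0019186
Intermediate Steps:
U(w) = -w/5
E(R, C) = C*R
L(F) = 4*F*(32 + F)/5 (L(F) = (F - F/5)*(F + 32) = (4*F/5)*(32 + F) = 4*F*(32 + F)/5)
J(t) = 6 (J(t) = 1*(7 - 1) = 1*6 = 6)
1/(L(E(-14, -1)) + J(-204)) = 1/(4*(-1*(-14))*(32 - 1*(-14))/5 + 6) = 1/((⅘)*14*(32 + 14) + 6) = 1/((⅘)*14*46 + 6) = 1/(2576/5 + 6) = 1/(2606/5) = 5/2606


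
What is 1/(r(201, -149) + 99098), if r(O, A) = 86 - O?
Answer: 1/98983 ≈ 1.0103e-5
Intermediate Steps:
1/(r(201, -149) + 99098) = 1/((86 - 1*201) + 99098) = 1/((86 - 201) + 99098) = 1/(-115 + 99098) = 1/98983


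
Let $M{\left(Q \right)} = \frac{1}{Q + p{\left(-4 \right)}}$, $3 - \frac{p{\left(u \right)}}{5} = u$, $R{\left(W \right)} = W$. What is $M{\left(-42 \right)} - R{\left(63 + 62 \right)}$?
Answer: $- \frac{876}{7} \approx -125.14$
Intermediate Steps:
$p{\left(u \right)} = 15 - 5 u$
$M{\left(Q \right)} = \frac{1}{35 + Q}$ ($M{\left(Q \right)} = \frac{1}{Q + \left(15 - -20\right)} = \frac{1}{Q + \left(15 + 20\right)} = \frac{1}{Q + 35} = \frac{1}{35 + Q}$)
$M{\left(-42 \right)} - R{\left(63 + 62 \right)} = \frac{1}{35 - 42} - \left(63 + 62\right) = \frac{1}{-7} - 125 = - \frac{1}{7} - 125 = - \frac{876}{7}$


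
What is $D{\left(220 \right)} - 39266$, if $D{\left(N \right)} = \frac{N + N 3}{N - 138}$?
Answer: $- \frac{1609466}{41} \approx -39255.0$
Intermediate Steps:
$D{\left(N \right)} = \frac{4 N}{-138 + N}$ ($D{\left(N \right)} = \frac{N + 3 N}{-138 + N} = \frac{4 N}{-138 + N}$)
$D{\left(220 \right)} - 39266 = 4 \cdot 220 \frac{1}{-138 + 220} - 39266 = 4 \cdot 220 \cdot \frac{1}{82} - 39266 = \frac{440}{41} - 39266 = - \frac{1609466}{41}$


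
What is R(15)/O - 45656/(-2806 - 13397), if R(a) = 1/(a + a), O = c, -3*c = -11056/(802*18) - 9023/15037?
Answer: 34722405154199/12010680338250 ≈ 2.8910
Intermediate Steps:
c = 74126275/162805599 (c = -(-11056/(802*18) - 9023/15037)/3 = -(-11056/14436 - 9023*1/15037)/3 = -(-11056*1/14436 - 9023/15037)/3 = -(-2764/3609 - 9023/15037)/3 = -⅓*(-74126275/54268533) = 74126275/162805599 ≈ 0.45531)
O = 74126275/162805599 ≈ 0.45531
R(a) = 1/(2*a)
R(15)/O - 45656/(-2806 - 13397) = ((½)/15)/(74126275/162805599) - 45656/(-2806 - 13397) = ((½)*(1/15))*(162805599/74126275) - 45656/(-16203) = (1/30)*(162805599/74126275) - 45656*(-1/16203) = 54268533/741262750 + 45656/16203 = 34722405154199/12010680338250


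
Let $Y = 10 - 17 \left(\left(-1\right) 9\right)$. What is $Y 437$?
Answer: $71231$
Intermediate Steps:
$Y = 163$ ($Y = 10 - -153 = 10 + 153 = 163$)
$Y 437 = 163 \cdot 437 = 71231$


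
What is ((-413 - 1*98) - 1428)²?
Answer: 3759721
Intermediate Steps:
((-413 - 1*98) - 1428)² = ((-413 - 98) - 1428)² = (-511 - 1428)² = (-1939)² = 3759721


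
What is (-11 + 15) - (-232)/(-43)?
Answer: -60/43 ≈ -1.3953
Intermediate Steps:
(-11 + 15) - (-232)/(-43) = 4 - (-232)*(-1)/43 = 4 - 29*8/43 = 4 - 232/43 = -60/43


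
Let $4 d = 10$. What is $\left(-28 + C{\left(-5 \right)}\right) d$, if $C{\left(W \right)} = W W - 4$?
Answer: $- \frac{35}{2} \approx -17.5$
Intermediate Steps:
$d = \frac{5}{2}$ ($d = \frac{1}{4} \cdot 10 = \frac{5}{2} \approx 2.5$)
$C{\left(W \right)} = -4 + W^{2}$ ($C{\left(W \right)} = W^{2} - 4 = -4 + W^{2}$)
$\left(-28 + C{\left(-5 \right)}\right) d = \left(-28 - \left(4 - \left(-5\right)^{2}\right)\right) \frac{5}{2} = \left(-28 + \left(-4 + 25\right)\right) \frac{5}{2} = \left(-28 + 21\right) \frac{5}{2} = \left(-7\right) \frac{5}{2} = - \frac{35}{2}$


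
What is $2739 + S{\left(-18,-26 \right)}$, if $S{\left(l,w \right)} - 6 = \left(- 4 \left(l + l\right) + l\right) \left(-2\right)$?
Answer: $2493$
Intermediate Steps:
$S{\left(l,w \right)} = 6 + 14 l$ ($S{\left(l,w \right)} = 6 + \left(- 4 \left(l + l\right) + l\right) \left(-2\right) = 6 + \left(- 4 \cdot 2 l + l\right) \left(-2\right) = 6 + \left(- 8 l + l\right) \left(-2\right) = 6 + - 7 l \left(-2\right) = 6 + 14 l$)
$2739 + S{\left(-18,-26 \right)} = 2739 + \left(6 + 14 \left(-18\right)\right) = 2739 + \left(6 - 252\right) = 2739 - 246 = 2493$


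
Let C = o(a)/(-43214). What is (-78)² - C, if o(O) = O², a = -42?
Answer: 131457870/21607 ≈ 6084.0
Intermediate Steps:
C = -882/21607 (C = (-42)²/(-43214) = 1764*(-1/43214) = -882/21607 ≈ -0.040820)
(-78)² - C = (-78)² - 1*(-882/21607) = 6084 + 882/21607 = 131457870/21607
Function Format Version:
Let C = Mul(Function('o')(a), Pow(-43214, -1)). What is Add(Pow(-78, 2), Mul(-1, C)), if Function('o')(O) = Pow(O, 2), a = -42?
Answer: Rational(131457870, 21607) ≈ 6084.0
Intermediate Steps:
C = Rational(-882, 21607) (C = Mul(Pow(-42, 2), Pow(-43214, -1)) = Mul(1764, Rational(-1, 43214)) = Rational(-882, 21607) ≈ -0.040820)
Add(Pow(-78, 2), Mul(-1, C)) = Add(Pow(-78, 2), Mul(-1, Rational(-882, 21607))) = Add(6084, Rational(882, 21607)) = Rational(131457870, 21607)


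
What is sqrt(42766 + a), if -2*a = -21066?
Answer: sqrt(53299) ≈ 230.87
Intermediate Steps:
a = 10533 (a = -1/2*(-21066) = 10533)
sqrt(42766 + a) = sqrt(42766 + 10533) = sqrt(53299)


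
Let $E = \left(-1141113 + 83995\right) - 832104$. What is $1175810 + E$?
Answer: $-713412$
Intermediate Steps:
$E = -1889222$ ($E = -1057118 - 832104 = -1889222$)
$1175810 + E = 1175810 - 1889222 = -713412$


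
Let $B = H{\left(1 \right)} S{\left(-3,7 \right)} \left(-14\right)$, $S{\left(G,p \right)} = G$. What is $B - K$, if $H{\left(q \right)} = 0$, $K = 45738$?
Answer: $-45738$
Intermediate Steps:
$B = 0$ ($B = 0 \left(-3\right) \left(-14\right) = 0 \left(-14\right) = 0$)
$B - K = 0 - 45738 = -45738$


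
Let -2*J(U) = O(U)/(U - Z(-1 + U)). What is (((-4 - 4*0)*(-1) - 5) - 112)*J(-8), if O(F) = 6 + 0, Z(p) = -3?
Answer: -339/5 ≈ -67.800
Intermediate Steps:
O(F) = 6
J(U) = -3/(3 + U) (J(U) = -3/(U - 1*(-3)) = -3/(U + 3) = -3/(3 + U))
(((-4 - 4*0)*(-1) - 5) - 112)*J(-8) = (((-4 - 4*0)*(-1) - 5) - 112)*(-3/(3 - 8)) = (((-4 + 0)*(-1) - 5) - 112)*(-3/(-5)) = ((-4*(-1) - 5) - 112)*(-3*(-⅕)) = ((4 - 5) - 112)*(⅗) = (-1 - 112)*(⅗) = -113*⅗ = -339/5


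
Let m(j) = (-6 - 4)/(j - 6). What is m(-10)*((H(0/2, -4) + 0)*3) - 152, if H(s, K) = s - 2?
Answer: -623/4 ≈ -155.75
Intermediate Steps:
m(j) = -10/(-6 + j)
H(s, K) = -2 + s
m(-10)*((H(0/2, -4) + 0)*3) - 152 = (-10/(-6 - 10))*(((-2 + 0/2) + 0)*3) - 152 = (-10/(-16))*(((-2 + 0*(1/2)) + 0)*3) - 152 = (-10*(-1/16))*(((-2 + 0) + 0)*3) - 152 = 5*((-2 + 0)*3)/8 - 152 = 5*(-2*3)/8 - 152 = (5/8)*(-6) - 152 = -15/4 - 152 = -623/4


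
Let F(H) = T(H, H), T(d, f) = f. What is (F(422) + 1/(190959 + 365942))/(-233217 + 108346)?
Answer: -235012223/69540784771 ≈ -0.0033795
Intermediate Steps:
F(H) = H
(F(422) + 1/(190959 + 365942))/(-233217 + 108346) = (422 + 1/(190959 + 365942))/(-233217 + 108346) = (422 + 1/556901)/(-124871) = (422 + 1/556901)*(-1/124871) = (235012223/556901)*(-1/124871) = -235012223/69540784771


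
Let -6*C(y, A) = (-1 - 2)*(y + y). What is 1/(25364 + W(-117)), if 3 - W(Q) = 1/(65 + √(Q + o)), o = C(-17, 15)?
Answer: 55287344/1402473230821 - I*√134/2804946461642 ≈ 3.9421e-5 - 4.1269e-12*I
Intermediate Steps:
C(y, A) = y (C(y, A) = -(-1 - 2)*(y + y)/6 = -(-1)*2*y/2 = -(-1)*y = y)
o = -17
W(Q) = 3 - 1/(65 + √(-17 + Q)) (W(Q) = 3 - 1/(65 + √(Q - 17)) = 3 - 1/(65 + √(-17 + Q)))
1/(25364 + W(-117)) = 1/(25364 + (194 + 3*√(-17 - 117))/(65 + √(-17 - 117))) = 1/(25364 + (194 + 3*√(-134))/(65 + √(-134))) = 1/(25364 + (194 + 3*(I*√134))/(65 + I*√134)) = 1/(25364 + (194 + 3*I*√134)/(65 + I*√134))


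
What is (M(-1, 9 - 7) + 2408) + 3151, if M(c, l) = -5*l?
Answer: 5549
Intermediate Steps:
(M(-1, 9 - 7) + 2408) + 3151 = (-5*(9 - 7) + 2408) + 3151 = (-5*2 + 2408) + 3151 = (-10 + 2408) + 3151 = 2398 + 3151 = 5549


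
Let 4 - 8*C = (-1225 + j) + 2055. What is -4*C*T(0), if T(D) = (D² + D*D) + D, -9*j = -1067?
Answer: 0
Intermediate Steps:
j = 1067/9 (j = -⅑*(-1067) = 1067/9 ≈ 118.56)
T(D) = D + 2*D² (T(D) = (D² + D²) + D = 2*D² + D = D + 2*D²)
C = -8501/72 (C = ½ - ((-1225 + 1067/9) + 2055)/8 = ½ - (-9958/9 + 2055)/8 = ½ - ⅛*8537/9 = ½ - 8537/72 = -8501/72 ≈ -118.07)
-4*C*T(0) = -(-8501)*0*(1 + 2*0)/18 = -(-8501)*0*(1 + 0)/18 = -(-8501)*0*1/18 = -(-8501)*0/18 = -4*0 = 0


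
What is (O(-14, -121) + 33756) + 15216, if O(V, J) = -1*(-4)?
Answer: 48976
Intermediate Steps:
O(V, J) = 4
(O(-14, -121) + 33756) + 15216 = (4 + 33756) + 15216 = 33760 + 15216 = 48976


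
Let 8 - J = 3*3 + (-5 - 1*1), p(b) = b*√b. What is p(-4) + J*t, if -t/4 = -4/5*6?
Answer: 96 - 8*I ≈ 96.0 - 8.0*I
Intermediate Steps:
p(b) = b^(3/2)
t = 96/5 (t = -4*(-4/5)*6 = -4*(-4*⅕)*6 = -(-16)*6/5 = -4*(-24/5) = 96/5 ≈ 19.200)
J = 5 (J = 8 - (3*3 + (-5 - 1*1)) = 8 - (9 + (-5 - 1)) = 8 - (9 - 6) = 8 - 1*3 = 8 - 3 = 5)
p(-4) + J*t = (-4)^(3/2) + 5*(96/5) = -8*I + 96 = 96 - 8*I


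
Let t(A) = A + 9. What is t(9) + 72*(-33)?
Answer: -2358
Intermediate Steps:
t(A) = 9 + A
t(9) + 72*(-33) = (9 + 9) + 72*(-33) = 18 - 2376 = -2358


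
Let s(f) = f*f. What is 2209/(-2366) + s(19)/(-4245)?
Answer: -10231331/10043670 ≈ -1.0187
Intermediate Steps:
s(f) = f²
2209/(-2366) + s(19)/(-4245) = 2209/(-2366) + 19²/(-4245) = 2209*(-1/2366) + 361*(-1/4245) = -2209/2366 - 361/4245 = -10231331/10043670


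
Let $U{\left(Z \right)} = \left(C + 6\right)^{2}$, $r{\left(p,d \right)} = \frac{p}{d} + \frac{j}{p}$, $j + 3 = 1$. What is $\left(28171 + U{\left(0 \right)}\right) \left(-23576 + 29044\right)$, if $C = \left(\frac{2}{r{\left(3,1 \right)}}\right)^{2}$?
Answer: $\frac{370443171428}{2401} \approx 1.5429 \cdot 10^{8}$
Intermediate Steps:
$j = -2$ ($j = -3 + 1 = -2$)
$r{\left(p,d \right)} = - \frac{2}{p} + \frac{p}{d}$ ($r{\left(p,d \right)} = \frac{p}{d} - \frac{2}{p} = - \frac{2}{p} + \frac{p}{d}$)
$C = \frac{36}{49}$ ($C = \left(\frac{2}{- \frac{2}{3} + \frac{3}{1}}\right)^{2} = \left(\frac{2}{\left(-2\right) \frac{1}{3} + 3 \cdot 1}\right)^{2} = \left(\frac{2}{- \frac{2}{3} + 3}\right)^{2} = \left(\frac{2}{\frac{7}{3}}\right)^{2} = \left(2 \cdot \frac{3}{7}\right)^{2} = \left(\frac{6}{7}\right)^{2} = \frac{36}{49} \approx 0.73469$)
$U{\left(Z \right)} = \frac{108900}{2401}$ ($U{\left(Z \right)} = \left(\frac{36}{49} + 6\right)^{2} = \left(\frac{330}{49}\right)^{2} = \frac{108900}{2401}$)
$\left(28171 + U{\left(0 \right)}\right) \left(-23576 + 29044\right) = \left(28171 + \frac{108900}{2401}\right) \left(-23576 + 29044\right) = \frac{67747471}{2401} \cdot 5468 = \frac{370443171428}{2401}$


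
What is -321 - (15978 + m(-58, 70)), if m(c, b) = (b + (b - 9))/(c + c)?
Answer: -1890553/116 ≈ -16298.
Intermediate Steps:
m(c, b) = (-9 + 2*b)/(2*c) (m(c, b) = (b + (-9 + b))/((2*c)) = (-9 + 2*b)*(1/(2*c)) = (-9 + 2*b)/(2*c))
-321 - (15978 + m(-58, 70)) = -321 - (15978 + (-9/2 + 70)/(-58)) = -321 - (15978 - 1/58*131/2) = -321 - (15978 - 131/116) = -321 - 1*1853317/116 = -321 - 1853317/116 = -1890553/116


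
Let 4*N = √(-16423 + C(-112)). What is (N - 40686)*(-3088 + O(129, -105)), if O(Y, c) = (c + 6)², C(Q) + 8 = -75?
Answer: -273125118 + 20139*I*√1834/4 ≈ -2.7312e+8 + 2.1561e+5*I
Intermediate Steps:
C(Q) = -83 (C(Q) = -8 - 75 = -83)
O(Y, c) = (6 + c)²
N = 3*I*√1834/4 (N = √(-16423 - 83)/4 = √(-16506)/4 = (3*I*√1834)/4 = 3*I*√1834/4 ≈ 32.119*I)
(N - 40686)*(-3088 + O(129, -105)) = (3*I*√1834/4 - 40686)*(-3088 + (6 - 105)²) = (-40686 + 3*I*√1834/4)*(-3088 + (-99)²) = (-40686 + 3*I*√1834/4)*(-3088 + 9801) = (-40686 + 3*I*√1834/4)*6713 = -273125118 + 20139*I*√1834/4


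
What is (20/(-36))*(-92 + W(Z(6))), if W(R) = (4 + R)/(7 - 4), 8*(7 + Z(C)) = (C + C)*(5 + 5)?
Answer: 440/9 ≈ 48.889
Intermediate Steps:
Z(C) = -7 + 5*C/2 (Z(C) = -7 + ((C + C)*(5 + 5))/8 = -7 + ((2*C)*10)/8 = -7 + (20*C)/8 = -7 + 5*C/2)
W(R) = 4/3 + R/3 (W(R) = (4 + R)/3 = (4 + R)*(⅓) = 4/3 + R/3)
(20/(-36))*(-92 + W(Z(6))) = (20/(-36))*(-92 + (4/3 + (-7 + (5/2)*6)/3)) = (20*(-1/36))*(-92 + (4/3 + (-7 + 15)/3)) = -5*(-92 + (4/3 + (⅓)*8))/9 = -5*(-92 + (4/3 + 8/3))/9 = -5*(-92 + 4)/9 = -5/9*(-88) = 440/9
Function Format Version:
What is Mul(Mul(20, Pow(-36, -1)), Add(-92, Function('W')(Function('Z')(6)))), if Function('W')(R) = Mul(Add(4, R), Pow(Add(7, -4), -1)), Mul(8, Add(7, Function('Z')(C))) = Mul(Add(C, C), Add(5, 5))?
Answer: Rational(440, 9) ≈ 48.889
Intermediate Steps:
Function('Z')(C) = Add(-7, Mul(Rational(5, 2), C)) (Function('Z')(C) = Add(-7, Mul(Rational(1, 8), Mul(Add(C, C), Add(5, 5)))) = Add(-7, Mul(Rational(1, 8), Mul(Mul(2, C), 10))) = Add(-7, Mul(Rational(1, 8), Mul(20, C))) = Add(-7, Mul(Rational(5, 2), C)))
Function('W')(R) = Add(Rational(4, 3), Mul(Rational(1, 3), R)) (Function('W')(R) = Mul(Add(4, R), Pow(3, -1)) = Mul(Add(4, R), Rational(1, 3)) = Add(Rational(4, 3), Mul(Rational(1, 3), R)))
Mul(Mul(20, Pow(-36, -1)), Add(-92, Function('W')(Function('Z')(6)))) = Mul(Mul(20, Pow(-36, -1)), Add(-92, Add(Rational(4, 3), Mul(Rational(1, 3), Add(-7, Mul(Rational(5, 2), 6)))))) = Mul(Mul(20, Rational(-1, 36)), Add(-92, Add(Rational(4, 3), Mul(Rational(1, 3), Add(-7, 15))))) = Mul(Rational(-5, 9), Add(-92, Add(Rational(4, 3), Mul(Rational(1, 3), 8)))) = Mul(Rational(-5, 9), Add(-92, Add(Rational(4, 3), Rational(8, 3)))) = Mul(Rational(-5, 9), Add(-92, 4)) = Mul(Rational(-5, 9), -88) = Rational(440, 9)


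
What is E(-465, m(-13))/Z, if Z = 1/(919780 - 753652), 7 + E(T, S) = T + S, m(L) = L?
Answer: -80572080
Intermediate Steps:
E(T, S) = -7 + S + T (E(T, S) = -7 + (T + S) = -7 + (S + T) = -7 + S + T)
Z = 1/166128 ≈ 6.0195e-6
E(-465, m(-13))/Z = (-7 - 13 - 465)/(1/166128) = -485*166128 = -80572080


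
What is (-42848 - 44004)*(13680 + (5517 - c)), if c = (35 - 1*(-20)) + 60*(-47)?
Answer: -1907443624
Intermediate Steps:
c = -2765 (c = (35 + 20) - 2820 = 55 - 2820 = -2765)
(-42848 - 44004)*(13680 + (5517 - c)) = (-42848 - 44004)*(13680 + (5517 - 1*(-2765))) = -86852*(13680 + (5517 + 2765)) = -86852*(13680 + 8282) = -86852*21962 = -1907443624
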